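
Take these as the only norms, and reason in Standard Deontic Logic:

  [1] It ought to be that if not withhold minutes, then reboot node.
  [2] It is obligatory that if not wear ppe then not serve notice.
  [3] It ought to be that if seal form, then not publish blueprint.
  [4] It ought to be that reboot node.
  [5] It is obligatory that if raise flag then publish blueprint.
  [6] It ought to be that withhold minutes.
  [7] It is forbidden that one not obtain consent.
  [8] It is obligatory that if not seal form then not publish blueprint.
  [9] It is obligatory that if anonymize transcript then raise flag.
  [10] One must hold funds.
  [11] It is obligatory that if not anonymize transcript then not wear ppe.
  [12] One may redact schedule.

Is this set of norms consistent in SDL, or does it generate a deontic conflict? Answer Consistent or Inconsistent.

Consistent

Premise 1 is O(¬withhold_minutes → reboot_node); even if O(reboot_node) held, inferring O(¬withhold_minutes) would be affirming the consequent — invalid.
So O(¬withhold_minutes) is not derivable, and the apparent clash with O(withhold_minutes) does not arise.
A world satisfying every obligation exists (e.g. anonymize_transcript=false, hold_funds=true, obtain_consent=true, publish_blueprint=false, raise_flag=false, reboot_node=true, redact_schedule=false, seal_form=false, serve_notice=false, wear_ppe=false, withhold_minutes=true); no atom is both obligatory and forbidden, so the set is consistent.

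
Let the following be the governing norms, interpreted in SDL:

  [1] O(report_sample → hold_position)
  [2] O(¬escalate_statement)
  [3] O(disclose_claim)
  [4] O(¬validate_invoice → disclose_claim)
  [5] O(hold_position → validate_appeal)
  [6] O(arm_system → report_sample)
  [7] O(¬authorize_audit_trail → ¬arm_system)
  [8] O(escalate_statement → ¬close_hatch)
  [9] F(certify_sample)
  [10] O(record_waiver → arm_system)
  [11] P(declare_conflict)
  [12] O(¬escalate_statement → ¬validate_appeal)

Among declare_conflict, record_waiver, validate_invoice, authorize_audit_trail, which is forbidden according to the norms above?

record_waiver

Premise 2 states O(¬escalate_statement) outright.
Applying K to premise 12 (O(¬escalate_statement → ¬validate_appeal)) and O(¬escalate_statement) yields O(¬validate_appeal).
Premise 5 is O(hold_position → validate_appeal); contrapositively O(¬validate_appeal → ¬hold_position). Since O(¬validate_appeal) holds, K gives O(¬hold_position).
Premise 1, O(report_sample → hold_position), contraposes to O(¬hold_position → ¬report_sample); with O(¬hold_position) we get O(¬report_sample).
Premise 6 is O(arm_system → report_sample); contrapositively O(¬report_sample → ¬arm_system). Since O(¬report_sample) holds, K gives O(¬arm_system).
Premise 10, O(record_waiver → arm_system), contraposes to O(¬arm_system → ¬record_waiver); with O(¬arm_system) we get O(¬record_waiver).
So O(¬record_waiver) holds, i.e. record_waiver is forbidden. None of the other listed options is forbidden under the premises.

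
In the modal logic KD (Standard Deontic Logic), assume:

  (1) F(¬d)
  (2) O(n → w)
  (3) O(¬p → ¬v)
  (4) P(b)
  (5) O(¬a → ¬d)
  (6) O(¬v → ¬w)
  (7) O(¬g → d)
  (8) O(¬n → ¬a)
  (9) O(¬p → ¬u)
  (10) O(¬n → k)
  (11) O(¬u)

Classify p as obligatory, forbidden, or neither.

F(¬d) at premise 1 means O(d).
Premise 5, O(¬a → ¬d), contraposes to O(d → a); with O(d) we get O(a).
The contrapositive of premise 8 (O(¬n → ¬a)) is O(a → n), and O(a) is already established, so O(n).
Premise 2 is O(n → w); since O(n), deontic closure gives O(w).
The contrapositive of premise 6 (O(¬v → ¬w)) is O(w → v), and O(w) is already established, so O(v).
Premise 3 is O(¬p → ¬v); contrapositively O(v → p). Since O(v) holds, K gives O(p).
Premises 4, 7, 9, 10, 11 do not contribute to this derivation.
Hence p is obligatory.

Obligatory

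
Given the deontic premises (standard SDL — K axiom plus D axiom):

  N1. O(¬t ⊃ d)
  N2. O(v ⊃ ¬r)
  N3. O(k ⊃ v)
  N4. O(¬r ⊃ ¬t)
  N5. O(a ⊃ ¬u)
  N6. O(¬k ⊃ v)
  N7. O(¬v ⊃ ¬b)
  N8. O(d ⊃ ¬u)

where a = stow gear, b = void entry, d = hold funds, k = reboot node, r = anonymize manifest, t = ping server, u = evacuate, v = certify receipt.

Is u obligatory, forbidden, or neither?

Forbidden

Premises 3 and 6 are O(k ⊃ v) and O(¬k ⊃ v); every ideal world satisfies k or ¬k, so in either case v holds — hence O(v).
Premise 2 is O(v ⊃ ¬r); since O(v), deontic closure gives O(¬r).
Applying K to premise 4 (O(¬r ⊃ ¬t)) and O(¬r) yields O(¬t).
With premise 1, O(¬t ⊃ d), the K-axiom yields O(d).
With premise 8, O(d ⊃ ¬u), the K-axiom yields O(¬u).
Premises 5, 7 do not contribute to this derivation.
Thus O(¬u), which is F(u): u is forbidden.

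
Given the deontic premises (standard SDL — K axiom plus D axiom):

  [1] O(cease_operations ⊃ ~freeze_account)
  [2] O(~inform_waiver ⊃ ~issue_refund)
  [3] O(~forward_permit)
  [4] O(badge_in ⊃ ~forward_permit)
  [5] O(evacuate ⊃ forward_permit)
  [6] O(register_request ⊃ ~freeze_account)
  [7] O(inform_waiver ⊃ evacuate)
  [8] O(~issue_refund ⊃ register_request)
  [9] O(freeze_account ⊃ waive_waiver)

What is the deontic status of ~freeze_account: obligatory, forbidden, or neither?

Obligatory

Premise 3 states O(~forward_permit) outright.
Premise 5, O(evacuate ⊃ forward_permit), contraposes to O(~forward_permit ⊃ ~evacuate); with O(~forward_permit) we get O(~evacuate).
Premise 7 is O(inform_waiver ⊃ evacuate); contrapositively O(~evacuate ⊃ ~inform_waiver). Since O(~evacuate) holds, K gives O(~inform_waiver).
Premise 2 is O(~inform_waiver ⊃ ~issue_refund); since O(~inform_waiver), deontic closure gives O(~issue_refund).
From O(~issue_refund) and premise 8, O(~issue_refund ⊃ register_request), we obtain O(register_request).
Applying K to premise 6 (O(register_request ⊃ ~freeze_account)) and O(register_request) yields O(~freeze_account).
Premises 1, 4, 9 do not contribute to this derivation.
Hence ~freeze_account is obligatory.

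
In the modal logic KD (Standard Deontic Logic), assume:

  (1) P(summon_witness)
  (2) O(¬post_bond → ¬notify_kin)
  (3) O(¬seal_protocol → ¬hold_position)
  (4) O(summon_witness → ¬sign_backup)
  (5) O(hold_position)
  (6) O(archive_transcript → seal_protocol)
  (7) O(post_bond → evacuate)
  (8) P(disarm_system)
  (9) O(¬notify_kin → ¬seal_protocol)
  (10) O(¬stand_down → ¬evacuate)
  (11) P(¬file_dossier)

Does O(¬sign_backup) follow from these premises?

Premise 4 is O(summon_witness → ¬sign_backup), but O(summon_witness) is not derivable from the premises (the permission P(summon_witness) asserts only ¬O(¬summon_witness), not O(summon_witness)), so it does not yield O(¬sign_backup).
No other premise forces O(¬sign_backup). An ideal world satisfying every premise can still have ¬sign_backup false, so O(¬sign_backup) is not derivable.

No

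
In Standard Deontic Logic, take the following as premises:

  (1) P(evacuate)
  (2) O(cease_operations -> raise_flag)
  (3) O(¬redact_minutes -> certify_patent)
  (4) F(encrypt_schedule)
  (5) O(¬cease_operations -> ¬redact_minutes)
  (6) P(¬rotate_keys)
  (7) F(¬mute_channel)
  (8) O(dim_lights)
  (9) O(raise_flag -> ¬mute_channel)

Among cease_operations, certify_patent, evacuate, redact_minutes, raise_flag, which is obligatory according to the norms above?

Premise 7, F(¬mute_channel), is equivalent to O(mute_channel).
Premise 9 is O(raise_flag -> ¬mute_channel); contrapositively O(mute_channel -> ¬raise_flag). Since O(mute_channel) holds, K gives O(¬raise_flag).
Premise 2 is O(cease_operations -> raise_flag); contrapositively O(¬raise_flag -> ¬cease_operations). Since O(¬raise_flag) holds, K gives O(¬cease_operations).
Applying K to premise 5 (O(¬cease_operations -> ¬redact_minutes)) and O(¬cease_operations) yields O(¬redact_minutes).
From O(¬redact_minutes) and premise 3, O(¬redact_minutes -> certify_patent), we obtain O(certify_patent).
So O(certify_patent) holds — certify_patent is obligatory. None of the other listed options is made obligatory by any chain of premises.

certify_patent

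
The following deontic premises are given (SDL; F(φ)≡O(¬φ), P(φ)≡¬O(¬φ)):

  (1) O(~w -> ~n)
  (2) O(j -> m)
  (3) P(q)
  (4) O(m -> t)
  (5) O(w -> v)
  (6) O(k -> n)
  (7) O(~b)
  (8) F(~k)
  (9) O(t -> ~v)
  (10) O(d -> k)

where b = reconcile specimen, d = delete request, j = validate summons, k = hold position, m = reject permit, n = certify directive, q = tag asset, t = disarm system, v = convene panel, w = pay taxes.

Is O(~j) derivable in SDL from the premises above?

Yes

Premise 8 is F(~k), i.e. O(k).
From O(k) and premise 6, O(k -> n), we obtain O(n).
The contrapositive of premise 1 (O(~w -> ~n)) is O(n -> w), and O(n) is already established, so O(w).
With premise 5, O(w -> v), the K-axiom yields O(v).
Premise 9 is O(t -> ~v); contrapositively O(v -> ~t). Since O(v) holds, K gives O(~t).
Premise 4, O(m -> t), contraposes to O(~t -> ~m); with O(~t) we get O(~m).
Premise 2, O(j -> m), contraposes to O(~m -> ~j); with O(~m) we get O(~j).
Premises 3, 7, 10 do not contribute to this derivation.
So O(~j) follows.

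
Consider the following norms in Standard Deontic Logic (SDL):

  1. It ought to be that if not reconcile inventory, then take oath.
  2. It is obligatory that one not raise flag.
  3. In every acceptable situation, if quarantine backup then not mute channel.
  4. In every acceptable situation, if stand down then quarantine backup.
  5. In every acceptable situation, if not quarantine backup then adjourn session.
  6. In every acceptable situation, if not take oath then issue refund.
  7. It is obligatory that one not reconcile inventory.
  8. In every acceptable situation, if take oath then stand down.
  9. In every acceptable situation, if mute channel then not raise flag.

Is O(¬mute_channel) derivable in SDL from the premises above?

Yes

Premise 7 gives O(¬reconcile_inventory).
From O(¬reconcile_inventory) and premise 1, O(¬reconcile_inventory → take_oath), we obtain O(take_oath).
From O(take_oath) and premise 8, O(take_oath → stand_down), we obtain O(stand_down).
From O(stand_down) and premise 4, O(stand_down → quarantine_backup), we obtain O(quarantine_backup).
Applying K to premise 3 (O(quarantine_backup → ¬mute_channel)) and O(quarantine_backup) yields O(¬mute_channel).
Premises 2, 5, 6, 9 do not contribute to this derivation.
So O(¬mute_channel) follows.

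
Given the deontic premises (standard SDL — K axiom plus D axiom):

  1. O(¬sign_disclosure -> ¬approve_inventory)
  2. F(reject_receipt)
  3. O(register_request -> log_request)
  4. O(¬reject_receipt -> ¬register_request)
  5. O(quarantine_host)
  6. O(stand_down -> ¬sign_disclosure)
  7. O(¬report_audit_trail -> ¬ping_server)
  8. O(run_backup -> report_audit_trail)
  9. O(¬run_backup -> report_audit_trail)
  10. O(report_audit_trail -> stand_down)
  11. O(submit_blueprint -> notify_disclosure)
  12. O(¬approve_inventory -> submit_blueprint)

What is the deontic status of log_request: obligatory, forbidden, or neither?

Neither

Premise 3 is O(register_request -> log_request), but O(register_request) is not derivable from the premises, so it does not yield O(log_request).
No premise or chain of K-axiom applications forces O(log_request), and none forces O(¬log_request). So log_request is neither obligatory nor forbidden under these norms.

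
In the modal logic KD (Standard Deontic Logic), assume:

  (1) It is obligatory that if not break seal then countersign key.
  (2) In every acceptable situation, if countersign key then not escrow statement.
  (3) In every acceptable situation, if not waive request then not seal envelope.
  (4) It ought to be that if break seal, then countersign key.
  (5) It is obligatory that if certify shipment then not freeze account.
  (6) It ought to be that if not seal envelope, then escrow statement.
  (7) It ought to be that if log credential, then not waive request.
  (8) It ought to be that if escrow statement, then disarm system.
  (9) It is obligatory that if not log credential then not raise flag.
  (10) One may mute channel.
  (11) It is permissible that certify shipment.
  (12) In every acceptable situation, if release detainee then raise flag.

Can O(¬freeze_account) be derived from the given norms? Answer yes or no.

No

Premise 5 is O(certify_shipment → ¬freeze_account), but O(certify_shipment) is not derivable from the premises (the permission P(certify_shipment) asserts only ¬O(¬certify_shipment), not O(certify_shipment)), so it does not yield O(¬freeze_account).
No other premise forces O(¬freeze_account). An ideal world satisfying every premise can still have ¬freeze_account false, so O(¬freeze_account) is not derivable.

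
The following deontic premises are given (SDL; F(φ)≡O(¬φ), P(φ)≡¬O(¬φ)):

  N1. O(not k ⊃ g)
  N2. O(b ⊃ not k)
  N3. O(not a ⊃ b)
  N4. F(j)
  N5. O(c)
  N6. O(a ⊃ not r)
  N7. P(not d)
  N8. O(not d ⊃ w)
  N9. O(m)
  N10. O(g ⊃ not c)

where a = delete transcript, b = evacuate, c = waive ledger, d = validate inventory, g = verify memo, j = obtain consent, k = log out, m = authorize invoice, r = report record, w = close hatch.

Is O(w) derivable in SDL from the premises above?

Premise 8 is O(not d ⊃ w), but O(not d) is not derivable from the premises (the permission P(not d) asserts only not O(d), not O(not d)), so it does not yield O(w).
No other premise forces O(w). An ideal world satisfying every premise can still have w false, so O(w) is not derivable.

No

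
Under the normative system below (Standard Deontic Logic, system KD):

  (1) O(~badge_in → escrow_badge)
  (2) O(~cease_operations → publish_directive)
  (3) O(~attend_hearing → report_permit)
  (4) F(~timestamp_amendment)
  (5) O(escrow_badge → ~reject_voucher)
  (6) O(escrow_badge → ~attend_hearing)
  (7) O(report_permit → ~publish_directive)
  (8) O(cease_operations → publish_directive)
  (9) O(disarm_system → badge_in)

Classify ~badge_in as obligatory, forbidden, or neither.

Premises 2 and 8 cover both cases: O(~cease_operations → publish_directive) and O(cease_operations → publish_directive). Since ~cease_operations ∨ cease_operations is a tautology, O(publish_directive) follows.
The contrapositive of premise 7 (O(report_permit → ~publish_directive)) is O(publish_directive → ~report_permit), and O(publish_directive) is already established, so O(~report_permit).
Premise 3 is O(~attend_hearing → report_permit); contrapositively O(~report_permit → attend_hearing). Since O(~report_permit) holds, K gives O(attend_hearing).
Premise 6, O(escrow_badge → ~attend_hearing), contraposes to O(attend_hearing → ~escrow_badge); with O(attend_hearing) we get O(~escrow_badge).
Premise 1, O(~badge_in → escrow_badge), contraposes to O(~escrow_badge → badge_in); with O(~escrow_badge) we get O(badge_in).
Premises 4, 5, 9 do not contribute to this derivation.
Thus O(badge_in), which is F(~badge_in): ~badge_in is forbidden.

Forbidden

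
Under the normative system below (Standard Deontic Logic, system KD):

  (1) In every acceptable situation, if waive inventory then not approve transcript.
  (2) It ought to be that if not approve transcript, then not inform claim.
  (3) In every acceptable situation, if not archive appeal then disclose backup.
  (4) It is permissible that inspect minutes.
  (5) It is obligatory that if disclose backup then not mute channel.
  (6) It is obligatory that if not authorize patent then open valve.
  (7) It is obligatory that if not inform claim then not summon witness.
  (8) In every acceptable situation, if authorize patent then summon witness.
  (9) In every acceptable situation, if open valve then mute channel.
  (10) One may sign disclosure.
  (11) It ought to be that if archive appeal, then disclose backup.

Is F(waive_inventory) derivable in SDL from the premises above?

Premises 3 and 11 cover both cases: O(¬archive_appeal → disclose_backup) and O(archive_appeal → disclose_backup). Since ¬archive_appeal ∨ archive_appeal is a tautology, O(disclose_backup) follows.
Premise 5 is O(disclose_backup → ¬mute_channel); since O(disclose_backup), deontic closure gives O(¬mute_channel).
Premise 9 is O(open_valve → mute_channel); contrapositively O(¬mute_channel → ¬open_valve). Since O(¬mute_channel) holds, K gives O(¬open_valve).
The contrapositive of premise 6 (O(¬authorize_patent → open_valve)) is O(¬open_valve → authorize_patent), and O(¬open_valve) is already established, so O(authorize_patent).
From O(authorize_patent) and premise 8, O(authorize_patent → summon_witness), we obtain O(summon_witness).
Premise 7, O(¬inform_claim → ¬summon_witness), contraposes to O(summon_witness → inform_claim); with O(summon_witness) we get O(inform_claim).
Premise 2 is O(¬approve_transcript → ¬inform_claim); contrapositively O(inform_claim → approve_transcript). Since O(inform_claim) holds, K gives O(approve_transcript).
Premise 1 is O(waive_inventory → ¬approve_transcript); contrapositively O(approve_transcript → ¬waive_inventory). Since O(approve_transcript) holds, K gives O(¬waive_inventory).
Premises 4, 10 do not contribute to this derivation.
So O(¬waive_inventory) holds, i.e. F(waive_inventory). The claim follows.

Yes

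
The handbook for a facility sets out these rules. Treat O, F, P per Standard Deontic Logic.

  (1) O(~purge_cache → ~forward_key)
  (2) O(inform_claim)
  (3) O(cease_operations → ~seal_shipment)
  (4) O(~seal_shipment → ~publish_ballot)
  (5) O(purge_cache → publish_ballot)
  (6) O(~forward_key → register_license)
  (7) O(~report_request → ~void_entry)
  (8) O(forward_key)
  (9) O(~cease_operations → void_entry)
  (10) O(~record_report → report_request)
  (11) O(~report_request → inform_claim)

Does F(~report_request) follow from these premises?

Premise 8 gives O(forward_key).
Premise 1 is O(~purge_cache → ~forward_key); contrapositively O(forward_key → purge_cache). Since O(forward_key) holds, K gives O(purge_cache).
Applying K to premise 5 (O(purge_cache → publish_ballot)) and O(purge_cache) yields O(publish_ballot).
Premise 4 is O(~seal_shipment → ~publish_ballot); contrapositively O(publish_ballot → seal_shipment). Since O(publish_ballot) holds, K gives O(seal_shipment).
The contrapositive of premise 3 (O(cease_operations → ~seal_shipment)) is O(seal_shipment → ~cease_operations), and O(seal_shipment) is already established, so O(~cease_operations).
Applying K to premise 9 (O(~cease_operations → void_entry)) and O(~cease_operations) yields O(void_entry).
Premise 7 is O(~report_request → ~void_entry); contrapositively O(void_entry → report_request). Since O(void_entry) holds, K gives O(report_request).
Premises 2, 6, 10, 11 do not contribute to this derivation.
So O(report_request) holds, i.e. F(~report_request). The claim follows.

Yes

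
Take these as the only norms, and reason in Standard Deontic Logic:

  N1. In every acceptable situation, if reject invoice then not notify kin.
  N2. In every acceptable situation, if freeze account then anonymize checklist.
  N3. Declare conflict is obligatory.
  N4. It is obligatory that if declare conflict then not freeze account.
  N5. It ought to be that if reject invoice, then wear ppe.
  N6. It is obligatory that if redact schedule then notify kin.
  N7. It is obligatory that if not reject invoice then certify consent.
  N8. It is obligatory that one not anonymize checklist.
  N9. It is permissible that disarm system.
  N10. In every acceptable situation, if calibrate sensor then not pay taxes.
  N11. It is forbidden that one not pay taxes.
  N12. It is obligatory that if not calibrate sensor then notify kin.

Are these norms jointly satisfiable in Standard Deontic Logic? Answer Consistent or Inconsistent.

Consistent

Premise 2 is O(freeze_account → anonymize_checklist), but O(freeze_account) is not derivable from the premises, so it does not yield O(anonymize_checklist).
So O(anonymize_checklist) is not derivable, and the apparent clash with O(¬anonymize_checklist) does not arise.
A world satisfying every obligation exists (e.g. anonymize_checklist=false, calibrate_sensor=false, certify_consent=true, declare_conflict=true, disarm_system=false, freeze_account=false, notify_kin=true, pay_taxes=true, redact_schedule=false, reject_invoice=false, wear_ppe=false); no atom is both obligatory and forbidden, so the set is consistent.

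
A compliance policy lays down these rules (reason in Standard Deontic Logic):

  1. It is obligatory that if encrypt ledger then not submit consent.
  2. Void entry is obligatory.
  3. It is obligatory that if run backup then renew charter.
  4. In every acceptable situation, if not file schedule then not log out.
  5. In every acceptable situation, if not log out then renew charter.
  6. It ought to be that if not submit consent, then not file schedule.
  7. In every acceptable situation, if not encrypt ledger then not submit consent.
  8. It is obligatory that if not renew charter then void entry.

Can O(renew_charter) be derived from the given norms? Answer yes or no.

By case analysis on ¬encrypt_ledger: premise 7 gives O(¬encrypt_ledger → ¬submit_consent) and premise 1 gives O(encrypt_ledger → ¬submit_consent), so O(¬submit_consent) either way.
From O(¬submit_consent) and premise 6, O(¬submit_consent → ¬file_schedule), we obtain O(¬file_schedule).
Applying K to premise 4 (O(¬file_schedule → ¬log_out)) and O(¬file_schedule) yields O(¬log_out).
From O(¬log_out) and premise 5, O(¬log_out → renew_charter), we obtain O(renew_charter).
Premises 2, 3, 8 do not contribute to this derivation.
So O(renew_charter) follows.

Yes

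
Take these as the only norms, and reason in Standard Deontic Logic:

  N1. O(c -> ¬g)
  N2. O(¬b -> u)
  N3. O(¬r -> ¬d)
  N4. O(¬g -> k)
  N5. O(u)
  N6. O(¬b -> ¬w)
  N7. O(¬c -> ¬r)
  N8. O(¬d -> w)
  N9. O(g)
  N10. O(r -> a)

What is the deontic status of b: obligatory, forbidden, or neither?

Obligatory

Premise 9 states O(g) outright.
Premise 1, O(c -> ¬g), contraposes to O(g -> ¬c); with O(g) we get O(¬c).
Applying K to premise 7 (O(¬c -> ¬r)) and O(¬c) yields O(¬r).
Applying K to premise 3 (O(¬r -> ¬d)) and O(¬r) yields O(¬d).
From O(¬d) and premise 8, O(¬d -> w), we obtain O(w).
Premise 6, O(¬b -> ¬w), contraposes to O(w -> b); with O(w) we get O(b).
Premises 2, 4, 5, 10 do not contribute to this derivation.
Hence b is obligatory.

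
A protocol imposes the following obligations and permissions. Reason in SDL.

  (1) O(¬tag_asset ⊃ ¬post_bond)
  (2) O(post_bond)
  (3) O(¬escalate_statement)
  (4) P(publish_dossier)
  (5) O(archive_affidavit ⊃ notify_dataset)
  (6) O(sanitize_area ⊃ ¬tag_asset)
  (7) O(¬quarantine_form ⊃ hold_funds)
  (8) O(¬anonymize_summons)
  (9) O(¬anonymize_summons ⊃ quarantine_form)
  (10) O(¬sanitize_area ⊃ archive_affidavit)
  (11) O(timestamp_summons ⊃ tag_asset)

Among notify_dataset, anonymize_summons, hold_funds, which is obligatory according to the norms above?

From premise 2 we have O(post_bond).
Premise 1, O(¬tag_asset ⊃ ¬post_bond), contraposes to O(post_bond ⊃ tag_asset); with O(post_bond) we get O(tag_asset).
The contrapositive of premise 6 (O(sanitize_area ⊃ ¬tag_asset)) is O(tag_asset ⊃ ¬sanitize_area), and O(tag_asset) is already established, so O(¬sanitize_area).
With premise 10, O(¬sanitize_area ⊃ archive_affidavit), the K-axiom yields O(archive_affidavit).
From O(archive_affidavit) and premise 5, O(archive_affidavit ⊃ notify_dataset), we obtain O(notify_dataset).
So O(notify_dataset) holds — notify_dataset is obligatory. None of the other listed options is made obligatory by any chain of premises.

notify_dataset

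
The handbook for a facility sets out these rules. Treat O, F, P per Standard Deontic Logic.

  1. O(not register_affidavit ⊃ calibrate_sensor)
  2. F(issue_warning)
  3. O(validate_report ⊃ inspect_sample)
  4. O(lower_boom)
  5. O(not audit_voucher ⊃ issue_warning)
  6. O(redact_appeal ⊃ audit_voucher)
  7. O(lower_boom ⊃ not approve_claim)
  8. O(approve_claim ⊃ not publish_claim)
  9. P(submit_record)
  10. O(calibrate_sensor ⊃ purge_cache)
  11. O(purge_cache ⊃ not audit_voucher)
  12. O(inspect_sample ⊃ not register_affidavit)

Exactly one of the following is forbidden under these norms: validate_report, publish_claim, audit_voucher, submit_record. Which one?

validate_report

Premise 2, F(issue_warning), is equivalent to O(not issue_warning).
The contrapositive of premise 5 (O(not audit_voucher ⊃ issue_warning)) is O(not issue_warning ⊃ audit_voucher), and O(not issue_warning) is already established, so O(audit_voucher).
Premise 11, O(purge_cache ⊃ not audit_voucher), contraposes to O(audit_voucher ⊃ not purge_cache); with O(audit_voucher) we get O(not purge_cache).
Premise 10, O(calibrate_sensor ⊃ purge_cache), contraposes to O(not purge_cache ⊃ not calibrate_sensor); with O(not purge_cache) we get O(not calibrate_sensor).
The contrapositive of premise 1 (O(not register_affidavit ⊃ calibrate_sensor)) is O(not calibrate_sensor ⊃ register_affidavit), and O(not calibrate_sensor) is already established, so O(register_affidavit).
Premise 12 is O(inspect_sample ⊃ not register_affidavit); contrapositively O(register_affidavit ⊃ not inspect_sample). Since O(register_affidavit) holds, K gives O(not inspect_sample).
The contrapositive of premise 3 (O(validate_report ⊃ inspect_sample)) is O(not inspect_sample ⊃ not validate_report), and O(not inspect_sample) is already established, so O(not validate_report).
So O(not validate_report) holds, i.e. validate_report is forbidden. None of the other listed options is forbidden under the premises.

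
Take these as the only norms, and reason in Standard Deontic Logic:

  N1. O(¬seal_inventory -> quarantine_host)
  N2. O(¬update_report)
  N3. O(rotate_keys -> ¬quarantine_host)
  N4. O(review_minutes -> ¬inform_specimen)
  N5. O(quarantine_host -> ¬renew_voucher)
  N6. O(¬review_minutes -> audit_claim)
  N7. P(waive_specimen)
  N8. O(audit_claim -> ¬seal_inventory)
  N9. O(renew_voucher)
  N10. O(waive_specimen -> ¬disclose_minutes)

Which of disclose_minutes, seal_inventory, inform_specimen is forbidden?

inform_specimen

Premise 9 gives O(renew_voucher).
Premise 5 is O(quarantine_host -> ¬renew_voucher); contrapositively O(renew_voucher -> ¬quarantine_host). Since O(renew_voucher) holds, K gives O(¬quarantine_host).
Premise 1, O(¬seal_inventory -> quarantine_host), contraposes to O(¬quarantine_host -> seal_inventory); with O(¬quarantine_host) we get O(seal_inventory).
The contrapositive of premise 8 (O(audit_claim -> ¬seal_inventory)) is O(seal_inventory -> ¬audit_claim), and O(seal_inventory) is already established, so O(¬audit_claim).
The contrapositive of premise 6 (O(¬review_minutes -> audit_claim)) is O(¬audit_claim -> review_minutes), and O(¬audit_claim) is already established, so O(review_minutes).
With premise 4, O(review_minutes -> ¬inform_specimen), the K-axiom yields O(¬inform_specimen).
So O(¬inform_specimen) holds, i.e. inform_specimen is forbidden. None of the other listed options is forbidden under the premises.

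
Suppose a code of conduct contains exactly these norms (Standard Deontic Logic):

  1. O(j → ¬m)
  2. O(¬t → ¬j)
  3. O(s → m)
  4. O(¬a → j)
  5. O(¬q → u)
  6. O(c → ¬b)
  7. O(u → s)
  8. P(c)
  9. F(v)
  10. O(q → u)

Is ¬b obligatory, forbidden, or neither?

Premise 6 is O(c → ¬b), but O(c) is not derivable from the premises (the permission P(c) asserts only ¬O(¬c), not O(c)), so it does not yield O(¬b).
No premise or chain of K-axiom applications forces O(¬b), and none forces O(b). So ¬b is neither obligatory nor forbidden under these norms.

Neither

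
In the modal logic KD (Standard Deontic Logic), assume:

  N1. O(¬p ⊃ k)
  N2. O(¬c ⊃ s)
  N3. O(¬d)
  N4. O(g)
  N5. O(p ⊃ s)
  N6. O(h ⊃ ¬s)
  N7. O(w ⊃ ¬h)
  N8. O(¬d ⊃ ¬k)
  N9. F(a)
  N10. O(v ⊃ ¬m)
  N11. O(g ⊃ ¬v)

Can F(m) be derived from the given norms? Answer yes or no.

Premise 10 is O(v ⊃ ¬m), but O(v) is not derivable from the premises, so it does not yield O(¬m).
No other premise forces O(¬m). An ideal world satisfying every premise can still have m true, so F(m) is not derivable.

No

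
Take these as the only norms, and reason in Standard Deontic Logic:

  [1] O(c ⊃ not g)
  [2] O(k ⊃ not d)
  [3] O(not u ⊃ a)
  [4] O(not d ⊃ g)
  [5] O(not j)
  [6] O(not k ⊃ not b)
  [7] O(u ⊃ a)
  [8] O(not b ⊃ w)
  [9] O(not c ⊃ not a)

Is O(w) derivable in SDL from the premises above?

Yes

Premises 7 and 3 are O(u ⊃ a) and O(not u ⊃ a); every ideal world satisfies u or not u, so in either case a holds — hence O(a).
Premise 9 is O(not c ⊃ not a); contrapositively O(a ⊃ c). Since O(a) holds, K gives O(c).
With premise 1, O(c ⊃ not g), the K-axiom yields O(not g).
The contrapositive of premise 4 (O(not d ⊃ g)) is O(not g ⊃ d), and O(not g) is already established, so O(d).
Premise 2, O(k ⊃ not d), contraposes to O(d ⊃ not k); with O(d) we get O(not k).
From O(not k) and premise 6, O(not k ⊃ not b), we obtain O(not b).
Applying K to premise 8 (O(not b ⊃ w)) and O(not b) yields O(w).
Premise 5 does not contribute to this derivation.
So O(w) follows.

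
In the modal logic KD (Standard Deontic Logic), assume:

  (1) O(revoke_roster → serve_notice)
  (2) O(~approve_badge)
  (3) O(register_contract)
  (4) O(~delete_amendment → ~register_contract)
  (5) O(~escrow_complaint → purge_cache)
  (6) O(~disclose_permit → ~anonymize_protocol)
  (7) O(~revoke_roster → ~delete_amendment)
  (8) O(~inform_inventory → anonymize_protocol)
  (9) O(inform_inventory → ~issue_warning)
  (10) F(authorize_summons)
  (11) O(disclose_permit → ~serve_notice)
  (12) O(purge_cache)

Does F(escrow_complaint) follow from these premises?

No

Premise 5 is O(~escrow_complaint → purge_cache); even if O(purge_cache) held, inferring O(~escrow_complaint) would be affirming the consequent — invalid.
No other premise forces O(~escrow_complaint). An ideal world satisfying every premise can still have escrow_complaint true, so F(escrow_complaint) is not derivable.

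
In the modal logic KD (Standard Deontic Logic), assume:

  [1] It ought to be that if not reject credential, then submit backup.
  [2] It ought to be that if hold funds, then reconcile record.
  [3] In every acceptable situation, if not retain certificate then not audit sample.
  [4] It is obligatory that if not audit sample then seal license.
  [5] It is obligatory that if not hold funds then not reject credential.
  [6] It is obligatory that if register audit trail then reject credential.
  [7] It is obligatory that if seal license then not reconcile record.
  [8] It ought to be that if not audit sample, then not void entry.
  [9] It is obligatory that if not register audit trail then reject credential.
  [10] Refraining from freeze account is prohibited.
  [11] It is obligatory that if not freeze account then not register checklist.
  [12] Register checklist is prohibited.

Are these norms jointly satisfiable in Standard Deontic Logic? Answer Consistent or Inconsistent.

Premise 11 is O(¬freeze_account → ¬register_checklist); even if O(¬register_checklist) held, inferring O(¬freeze_account) would be affirming the consequent — invalid.
So O(¬freeze_account) is not derivable, and the apparent clash with O(freeze_account) does not arise.
A world satisfying every obligation exists (e.g. audit_sample=true, freeze_account=true, hold_funds=true, reconcile_record=true, register_audit_trail=false, register_checklist=false, reject_credential=true, retain_certificate=true, seal_license=false, submit_backup=false, void_entry=false); no atom is both obligatory and forbidden, so the set is consistent.

Consistent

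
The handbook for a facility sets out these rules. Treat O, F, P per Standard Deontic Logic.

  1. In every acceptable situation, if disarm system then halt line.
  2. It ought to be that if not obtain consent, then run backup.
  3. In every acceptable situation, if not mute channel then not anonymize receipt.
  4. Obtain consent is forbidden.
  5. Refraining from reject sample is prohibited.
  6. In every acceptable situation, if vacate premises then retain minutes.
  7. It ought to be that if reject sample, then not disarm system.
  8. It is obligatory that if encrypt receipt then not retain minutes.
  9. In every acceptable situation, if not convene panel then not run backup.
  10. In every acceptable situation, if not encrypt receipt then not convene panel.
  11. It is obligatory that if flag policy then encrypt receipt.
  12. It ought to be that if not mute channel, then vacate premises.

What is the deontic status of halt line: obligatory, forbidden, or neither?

Neither

Premise 1 is O(disarm_system → halt_line), but O(disarm_system) is not derivable from the premises, so it does not yield O(halt_line).
No premise or chain of K-axiom applications forces O(halt_line), and none forces O(¬halt_line). So halt_line is neither obligatory nor forbidden under these norms.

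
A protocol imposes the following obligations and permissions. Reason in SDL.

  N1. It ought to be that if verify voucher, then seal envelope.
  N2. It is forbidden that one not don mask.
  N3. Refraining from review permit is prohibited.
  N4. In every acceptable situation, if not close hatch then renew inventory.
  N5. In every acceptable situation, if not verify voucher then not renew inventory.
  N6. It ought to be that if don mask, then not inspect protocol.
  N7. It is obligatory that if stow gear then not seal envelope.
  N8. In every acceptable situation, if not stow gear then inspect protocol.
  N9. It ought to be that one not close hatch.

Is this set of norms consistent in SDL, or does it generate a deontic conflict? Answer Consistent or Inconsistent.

Premise 2, F(¬don_mask), is equivalent to O(don_mask).
With premise 6, O(don_mask → ¬inspect_protocol), the K-axiom yields O(¬inspect_protocol).
Premise 8 is O(¬stow_gear → inspect_protocol); contrapositively O(¬inspect_protocol → stow_gear). Since O(¬inspect_protocol) holds, K gives O(stow_gear).
Premise 7 is O(stow_gear → ¬seal_envelope); since O(stow_gear), deontic closure gives O(¬seal_envelope).
Premise 1, O(verify_voucher → seal_envelope), contraposes to O(¬seal_envelope → ¬verify_voucher); with O(¬seal_envelope) we get O(¬verify_voucher).
With premise 5, O(¬verify_voucher → ¬renew_inventory), the K-axiom yields O(¬renew_inventory).
The contrapositive of premise 4 (O(¬close_hatch → renew_inventory)) is O(¬renew_inventory → close_hatch), and O(¬renew_inventory) is already established, so O(close_hatch).
Yet premise 9 states O(¬close_hatch).
We now have both O(close_hatch) and O(¬close_hatch) — close_hatch is simultaneously obligatory and forbidden, violating the D-axiom.

Inconsistent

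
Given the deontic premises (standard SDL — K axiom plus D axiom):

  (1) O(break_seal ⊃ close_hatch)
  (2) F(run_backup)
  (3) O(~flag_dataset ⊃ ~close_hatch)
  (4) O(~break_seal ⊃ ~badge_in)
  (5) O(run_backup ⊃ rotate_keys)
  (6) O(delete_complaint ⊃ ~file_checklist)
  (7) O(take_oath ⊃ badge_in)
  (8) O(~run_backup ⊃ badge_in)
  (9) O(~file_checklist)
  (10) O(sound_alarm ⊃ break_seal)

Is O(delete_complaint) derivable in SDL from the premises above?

No

Premise 6 is O(delete_complaint ⊃ ~file_checklist); even if O(~file_checklist) held, inferring O(delete_complaint) would be affirming the consequent — invalid.
No other premise forces O(delete_complaint). An ideal world satisfying every premise can still have delete_complaint false, so O(delete_complaint) is not derivable.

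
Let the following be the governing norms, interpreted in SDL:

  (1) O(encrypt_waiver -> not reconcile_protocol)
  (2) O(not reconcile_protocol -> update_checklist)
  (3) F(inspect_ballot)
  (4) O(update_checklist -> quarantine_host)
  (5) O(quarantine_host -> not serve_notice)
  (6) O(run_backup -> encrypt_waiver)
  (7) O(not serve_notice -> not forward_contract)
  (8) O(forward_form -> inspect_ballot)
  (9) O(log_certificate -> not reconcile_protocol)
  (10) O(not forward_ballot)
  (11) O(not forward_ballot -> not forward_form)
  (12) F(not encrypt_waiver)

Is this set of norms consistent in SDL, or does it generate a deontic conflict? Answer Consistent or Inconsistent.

Premise 8 is O(forward_form -> inspect_ballot), but O(forward_form) is not derivable from the premises, so it does not yield O(inspect_ballot).
So O(inspect_ballot) is not derivable, and the apparent clash with O(not inspect_ballot) does not arise.
A world satisfying every obligation exists (e.g. encrypt_waiver=true, forward_ballot=false, forward_contract=false, forward_form=false, inspect_ballot=false, log_certificate=false, quarantine_host=true, reconcile_protocol=false, run_backup=false, serve_notice=false, update_checklist=true); no atom is both obligatory and forbidden, so the set is consistent.

Consistent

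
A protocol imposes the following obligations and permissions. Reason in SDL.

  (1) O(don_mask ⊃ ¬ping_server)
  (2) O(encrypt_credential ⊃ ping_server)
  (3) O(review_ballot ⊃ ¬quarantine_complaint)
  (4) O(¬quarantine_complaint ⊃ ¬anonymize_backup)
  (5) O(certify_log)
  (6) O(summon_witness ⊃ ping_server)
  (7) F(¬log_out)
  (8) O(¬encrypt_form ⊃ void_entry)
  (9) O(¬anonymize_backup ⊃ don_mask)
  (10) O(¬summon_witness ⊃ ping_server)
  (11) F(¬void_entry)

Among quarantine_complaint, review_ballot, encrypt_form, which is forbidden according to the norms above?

review_ballot

Premises 10 and 6 are O(¬summon_witness ⊃ ping_server) and O(summon_witness ⊃ ping_server); every ideal world satisfies ¬summon_witness or summon_witness, so in either case ping_server holds — hence O(ping_server).
Premise 1, O(don_mask ⊃ ¬ping_server), contraposes to O(ping_server ⊃ ¬don_mask); with O(ping_server) we get O(¬don_mask).
Premise 9, O(¬anonymize_backup ⊃ don_mask), contraposes to O(¬don_mask ⊃ anonymize_backup); with O(¬don_mask) we get O(anonymize_backup).
The contrapositive of premise 4 (O(¬quarantine_complaint ⊃ ¬anonymize_backup)) is O(anonymize_backup ⊃ quarantine_complaint), and O(anonymize_backup) is already established, so O(quarantine_complaint).
Premise 3, O(review_ballot ⊃ ¬quarantine_complaint), contraposes to O(quarantine_complaint ⊃ ¬review_ballot); with O(quarantine_complaint) we get O(¬review_ballot).
So O(¬review_ballot) holds, i.e. review_ballot is forbidden. None of the other listed options is forbidden under the premises.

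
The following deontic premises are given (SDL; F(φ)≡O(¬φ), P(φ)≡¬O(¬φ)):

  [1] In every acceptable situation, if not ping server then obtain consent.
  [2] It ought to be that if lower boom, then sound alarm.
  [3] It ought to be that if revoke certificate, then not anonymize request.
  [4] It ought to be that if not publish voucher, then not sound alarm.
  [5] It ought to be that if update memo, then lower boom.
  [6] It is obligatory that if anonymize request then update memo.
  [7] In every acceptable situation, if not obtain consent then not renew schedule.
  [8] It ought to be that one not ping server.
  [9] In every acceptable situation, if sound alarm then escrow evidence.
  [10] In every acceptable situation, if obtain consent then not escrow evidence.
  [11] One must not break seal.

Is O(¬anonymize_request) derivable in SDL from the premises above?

Yes

Premise 8 gives O(¬ping_server).
With premise 1, O(¬ping_server → obtain_consent), the K-axiom yields O(obtain_consent).
Premise 10 is O(obtain_consent → ¬escrow_evidence); since O(obtain_consent), deontic closure gives O(¬escrow_evidence).
Premise 9 is O(sound_alarm → escrow_evidence); contrapositively O(¬escrow_evidence → ¬sound_alarm). Since O(¬escrow_evidence) holds, K gives O(¬sound_alarm).
Premise 2 is O(lower_boom → sound_alarm); contrapositively O(¬sound_alarm → ¬lower_boom). Since O(¬sound_alarm) holds, K gives O(¬lower_boom).
Premise 5 is O(update_memo → lower_boom); contrapositively O(¬lower_boom → ¬update_memo). Since O(¬lower_boom) holds, K gives O(¬update_memo).
Premise 6 is O(anonymize_request → update_memo); contrapositively O(¬update_memo → ¬anonymize_request). Since O(¬update_memo) holds, K gives O(¬anonymize_request).
Premises 3, 4, 7, 11 do not contribute to this derivation.
So O(¬anonymize_request) follows.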